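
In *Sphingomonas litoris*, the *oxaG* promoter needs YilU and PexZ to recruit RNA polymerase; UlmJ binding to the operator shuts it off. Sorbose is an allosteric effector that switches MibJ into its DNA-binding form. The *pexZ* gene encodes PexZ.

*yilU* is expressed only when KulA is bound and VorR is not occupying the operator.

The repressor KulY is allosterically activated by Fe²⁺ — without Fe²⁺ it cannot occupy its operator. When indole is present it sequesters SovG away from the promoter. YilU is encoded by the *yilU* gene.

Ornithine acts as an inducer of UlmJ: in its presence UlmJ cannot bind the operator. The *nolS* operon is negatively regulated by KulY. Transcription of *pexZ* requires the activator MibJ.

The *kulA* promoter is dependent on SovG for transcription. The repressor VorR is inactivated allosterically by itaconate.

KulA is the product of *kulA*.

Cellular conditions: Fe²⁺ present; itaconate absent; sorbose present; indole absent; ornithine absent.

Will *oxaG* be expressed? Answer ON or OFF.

Indole is absent, so SovG is active.
No repressor is bound and SovG is active, so *kulA* is transcribed.
So KulA is produced and active.
Itaconate is absent, so VorR is active.
With repressor VorR bound, *yilU* is not transcribed.
So YilU is not produced.
Ornithine is absent, so UlmJ is active.
Sorbose is present, so MibJ is active.
No repressor is bound and MibJ is active, so *pexZ* is transcribed.
So PexZ is produced and active.
With repressor UlmJ bound, *oxaG* is not transcribed.

OFF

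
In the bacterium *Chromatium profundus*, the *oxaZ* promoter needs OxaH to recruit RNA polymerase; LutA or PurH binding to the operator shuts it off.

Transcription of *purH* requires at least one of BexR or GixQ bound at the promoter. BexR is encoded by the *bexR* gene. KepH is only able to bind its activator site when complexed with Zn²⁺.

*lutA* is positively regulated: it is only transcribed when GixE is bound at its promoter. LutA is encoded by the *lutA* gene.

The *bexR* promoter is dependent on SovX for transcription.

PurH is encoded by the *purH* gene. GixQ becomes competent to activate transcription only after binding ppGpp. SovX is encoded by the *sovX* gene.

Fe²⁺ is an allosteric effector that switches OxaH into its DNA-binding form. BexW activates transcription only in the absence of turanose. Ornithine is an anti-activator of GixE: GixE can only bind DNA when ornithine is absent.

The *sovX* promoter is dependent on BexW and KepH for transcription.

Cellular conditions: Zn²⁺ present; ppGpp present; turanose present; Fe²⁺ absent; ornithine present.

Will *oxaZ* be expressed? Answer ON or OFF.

Ornithine is present, so GixE is inactive.
Required activator GixE is absent, so *lutA* is not transcribed.
So LutA is not produced.
Turanose is present, so BexW is inactive.
Zn²⁺ is present, so KepH is active.
Required activator BexW is absent, so *sovX* is not transcribed.
So SovX is not produced.
Required activator SovX is absent, so *bexR* is not transcribed.
So BexR is not produced.
ppGpp is present, so GixQ is active.
Activator GixQ is present, so *purH* is transcribed.
So PurH is produced and active.
Fe²⁺ is absent, so OxaH is inactive.
With repressor PurH bound, *oxaZ* is not transcribed.

OFF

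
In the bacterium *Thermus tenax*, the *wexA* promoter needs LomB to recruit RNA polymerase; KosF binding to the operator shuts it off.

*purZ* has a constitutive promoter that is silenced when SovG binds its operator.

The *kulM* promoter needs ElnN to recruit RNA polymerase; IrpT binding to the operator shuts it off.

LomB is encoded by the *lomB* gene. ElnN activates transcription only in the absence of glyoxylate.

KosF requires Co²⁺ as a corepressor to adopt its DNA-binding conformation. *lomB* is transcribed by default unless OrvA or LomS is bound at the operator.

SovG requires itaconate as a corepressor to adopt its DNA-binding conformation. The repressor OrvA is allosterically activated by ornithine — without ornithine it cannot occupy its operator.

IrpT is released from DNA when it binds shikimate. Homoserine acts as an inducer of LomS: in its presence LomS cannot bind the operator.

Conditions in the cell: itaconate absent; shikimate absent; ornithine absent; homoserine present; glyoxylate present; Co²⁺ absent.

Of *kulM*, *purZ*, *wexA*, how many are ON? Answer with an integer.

2

Glyoxylate is present, so ElnN is inactive.
Shikimate is absent, so IrpT is active.
With repressor IrpT bound, *kulM* is not transcribed.
→ *kulM* is OFF.
Itaconate is absent, so SovG is inactive.
With no repressor bound, *purZ* is transcribed.
→ *purZ* is ON.
Co²⁺ is absent, so KosF is inactive.
Ornithine is absent, so OrvA is inactive.
Homoserine is present, so LomS is inactive.
With no repressor bound, *lomB* is transcribed.
So LomB is produced and active.
No repressor is bound and LomB is active, so *wexA* is transcribed.
→ *wexA* is ON.
2 of the 3 genes are transcribed.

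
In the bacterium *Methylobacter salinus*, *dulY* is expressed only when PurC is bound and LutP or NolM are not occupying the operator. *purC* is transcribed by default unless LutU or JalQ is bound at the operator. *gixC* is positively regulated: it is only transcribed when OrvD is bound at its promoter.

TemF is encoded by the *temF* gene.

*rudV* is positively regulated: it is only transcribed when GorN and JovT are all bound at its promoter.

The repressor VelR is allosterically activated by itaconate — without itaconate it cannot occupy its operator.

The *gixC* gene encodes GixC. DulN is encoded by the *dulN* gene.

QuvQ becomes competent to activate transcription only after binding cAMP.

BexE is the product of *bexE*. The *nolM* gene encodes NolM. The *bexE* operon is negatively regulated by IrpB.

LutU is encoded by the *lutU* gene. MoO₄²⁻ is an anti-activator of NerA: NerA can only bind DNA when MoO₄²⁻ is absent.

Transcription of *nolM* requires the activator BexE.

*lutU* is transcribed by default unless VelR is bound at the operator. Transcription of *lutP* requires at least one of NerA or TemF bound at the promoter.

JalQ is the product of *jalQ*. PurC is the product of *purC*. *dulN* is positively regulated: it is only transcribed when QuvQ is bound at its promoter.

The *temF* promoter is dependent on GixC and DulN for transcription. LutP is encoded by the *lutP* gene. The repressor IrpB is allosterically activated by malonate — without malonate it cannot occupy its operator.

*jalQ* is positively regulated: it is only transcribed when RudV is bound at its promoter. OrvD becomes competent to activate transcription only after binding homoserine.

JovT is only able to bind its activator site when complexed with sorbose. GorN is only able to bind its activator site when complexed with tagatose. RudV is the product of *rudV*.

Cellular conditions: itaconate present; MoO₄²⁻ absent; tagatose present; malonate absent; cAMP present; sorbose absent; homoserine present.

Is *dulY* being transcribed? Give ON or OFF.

OFF

MoO₄²⁻ is absent, so NerA is active.
Homoserine is present, so OrvD is active.
No repressor is bound and OrvD is active, so *gixC* is transcribed.
So GixC is produced and active.
cAMP is present, so QuvQ is active.
No repressor is bound and QuvQ is active, so *dulN* is transcribed.
So DulN is produced and active.
No repressor is bound and GixC and DulN are active, so *temF* is transcribed.
So TemF is produced and active.
Activator NerA is present, so *lutP* is transcribed.
So LutP is produced and active.
Itaconate is present, so VelR is active.
With repressor VelR bound, *lutU* is not transcribed.
So LutU is not produced.
Tagatose is present, so GorN is active.
Sorbose is absent, so JovT is inactive.
Required activator JovT is absent, so *rudV* is not transcribed.
So RudV is not produced.
Required activator RudV is absent, so *jalQ* is not transcribed.
So JalQ is not produced.
With no repressor bound, *purC* is transcribed.
So PurC is produced and active.
Malonate is absent, so IrpB is inactive.
With no repressor bound, *bexE* is transcribed.
So BexE is produced and active.
No repressor is bound and BexE is active, so *nolM* is transcribed.
So NolM is produced and active.
With repressor LutP bound, *dulY* is not transcribed.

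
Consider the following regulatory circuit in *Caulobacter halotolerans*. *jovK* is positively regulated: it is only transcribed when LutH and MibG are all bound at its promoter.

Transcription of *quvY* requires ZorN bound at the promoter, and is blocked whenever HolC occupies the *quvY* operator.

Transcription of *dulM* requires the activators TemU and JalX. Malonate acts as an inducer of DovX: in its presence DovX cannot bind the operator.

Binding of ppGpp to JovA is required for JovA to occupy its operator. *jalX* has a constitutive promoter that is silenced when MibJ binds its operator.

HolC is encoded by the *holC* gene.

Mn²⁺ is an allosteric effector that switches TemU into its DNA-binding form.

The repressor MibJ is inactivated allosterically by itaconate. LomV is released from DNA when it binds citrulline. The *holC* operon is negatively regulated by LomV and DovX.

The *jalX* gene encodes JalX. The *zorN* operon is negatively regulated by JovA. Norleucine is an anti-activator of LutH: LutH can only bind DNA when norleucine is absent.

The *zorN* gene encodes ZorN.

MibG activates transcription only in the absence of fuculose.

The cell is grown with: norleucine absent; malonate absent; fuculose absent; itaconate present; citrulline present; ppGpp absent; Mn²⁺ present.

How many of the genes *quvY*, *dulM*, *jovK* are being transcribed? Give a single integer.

Citrulline is present, so LomV is inactive.
Malonate is absent, so DovX is active.
With repressor DovX bound, *holC* is not transcribed.
So HolC is not produced.
ppGpp is absent, so JovA is inactive.
With no repressor bound, *zorN* is transcribed.
So ZorN is produced and active.
No repressor is bound and ZorN is active, so *quvY* is transcribed.
→ *quvY* is ON.
Mn²⁺ is present, so TemU is active.
Itaconate is present, so MibJ is inactive.
With no repressor bound, *jalX* is transcribed.
So JalX is produced and active.
No repressor is bound and TemU and JalX are active, so *dulM* is transcribed.
→ *dulM* is ON.
Norleucine is absent, so LutH is active.
Fuculose is absent, so MibG is active.
No repressor is bound and LutH and MibG are active, so *jovK* is transcribed.
→ *jovK* is ON.
3 of the 3 genes are transcribed.

3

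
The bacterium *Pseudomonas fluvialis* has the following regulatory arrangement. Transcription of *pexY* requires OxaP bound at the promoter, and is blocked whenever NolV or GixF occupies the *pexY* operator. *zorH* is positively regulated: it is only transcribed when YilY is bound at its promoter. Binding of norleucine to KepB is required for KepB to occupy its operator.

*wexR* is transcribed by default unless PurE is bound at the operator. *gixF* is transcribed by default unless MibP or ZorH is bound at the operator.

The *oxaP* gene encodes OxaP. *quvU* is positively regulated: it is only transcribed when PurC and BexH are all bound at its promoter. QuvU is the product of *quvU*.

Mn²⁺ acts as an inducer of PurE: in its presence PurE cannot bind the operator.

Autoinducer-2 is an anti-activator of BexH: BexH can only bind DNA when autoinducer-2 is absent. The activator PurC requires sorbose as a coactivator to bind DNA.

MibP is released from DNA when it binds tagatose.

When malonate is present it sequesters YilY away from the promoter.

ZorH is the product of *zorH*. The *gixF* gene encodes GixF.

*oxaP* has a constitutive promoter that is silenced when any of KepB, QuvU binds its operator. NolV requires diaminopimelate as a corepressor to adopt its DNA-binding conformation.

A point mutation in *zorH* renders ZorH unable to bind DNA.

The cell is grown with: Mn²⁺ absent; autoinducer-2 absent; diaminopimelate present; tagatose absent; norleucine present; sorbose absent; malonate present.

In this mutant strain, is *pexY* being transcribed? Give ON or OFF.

OFF

Diaminopimelate is present, so NolV is active.
Norleucine is present, so KepB is active.
Sorbose is absent, so PurC is inactive.
Autoinducer-2 is absent, so BexH is active.
Required activator PurC is absent, so *quvU* is not transcribed.
So QuvU is not produced.
With repressor KepB bound, *oxaP* is not transcribed.
So OxaP is not produced.
Tagatose is absent, so MibP is active.
ZorH is non-functional in this strain, so it has no effect.
With repressor MibP bound, *gixF* is not transcribed.
So GixF is not produced.
With repressor NolV bound, *pexY* is not transcribed.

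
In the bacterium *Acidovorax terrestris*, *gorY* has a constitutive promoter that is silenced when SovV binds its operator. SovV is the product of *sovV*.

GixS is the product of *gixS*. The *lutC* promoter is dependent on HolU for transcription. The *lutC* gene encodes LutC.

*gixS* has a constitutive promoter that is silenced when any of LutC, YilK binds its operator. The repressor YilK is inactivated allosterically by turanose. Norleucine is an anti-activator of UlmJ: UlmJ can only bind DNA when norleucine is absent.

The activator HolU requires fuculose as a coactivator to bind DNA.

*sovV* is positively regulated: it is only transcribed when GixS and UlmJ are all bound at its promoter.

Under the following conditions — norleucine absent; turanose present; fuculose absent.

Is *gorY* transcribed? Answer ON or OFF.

Fuculose is absent, so HolU is inactive.
Required activator HolU is absent, so *lutC* is not transcribed.
So LutC is not produced.
Turanose is present, so YilK is inactive.
With no repressor bound, *gixS* is transcribed.
So GixS is produced and active.
Norleucine is absent, so UlmJ is active.
No repressor is bound and GixS and UlmJ are active, so *sovV* is transcribed.
So SovV is produced and active.
With repressor SovV bound, *gorY* is not transcribed.

OFF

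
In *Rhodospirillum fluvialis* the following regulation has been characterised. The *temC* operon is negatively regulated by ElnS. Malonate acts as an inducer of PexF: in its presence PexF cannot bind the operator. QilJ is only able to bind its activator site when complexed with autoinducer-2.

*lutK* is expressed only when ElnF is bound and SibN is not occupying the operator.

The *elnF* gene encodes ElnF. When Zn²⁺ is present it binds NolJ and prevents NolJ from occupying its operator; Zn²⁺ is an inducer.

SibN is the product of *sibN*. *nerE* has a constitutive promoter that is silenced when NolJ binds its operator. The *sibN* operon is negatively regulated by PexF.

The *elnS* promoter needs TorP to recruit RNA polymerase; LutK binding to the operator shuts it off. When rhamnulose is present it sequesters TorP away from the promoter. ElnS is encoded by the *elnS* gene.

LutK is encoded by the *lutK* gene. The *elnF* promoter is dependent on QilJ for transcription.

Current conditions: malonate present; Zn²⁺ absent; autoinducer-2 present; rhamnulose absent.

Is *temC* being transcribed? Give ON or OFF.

OFF

Malonate is present, so PexF is inactive.
With no repressor bound, *sibN* is transcribed.
So SibN is produced and active.
Autoinducer-2 is present, so QilJ is active.
No repressor is bound and QilJ is active, so *elnF* is transcribed.
So ElnF is produced and active.
With repressor SibN bound, *lutK* is not transcribed.
So LutK is not produced.
Rhamnulose is absent, so TorP is active.
No repressor is bound and TorP is active, so *elnS* is transcribed.
So ElnS is produced and active.
With repressor ElnS bound, *temC* is not transcribed.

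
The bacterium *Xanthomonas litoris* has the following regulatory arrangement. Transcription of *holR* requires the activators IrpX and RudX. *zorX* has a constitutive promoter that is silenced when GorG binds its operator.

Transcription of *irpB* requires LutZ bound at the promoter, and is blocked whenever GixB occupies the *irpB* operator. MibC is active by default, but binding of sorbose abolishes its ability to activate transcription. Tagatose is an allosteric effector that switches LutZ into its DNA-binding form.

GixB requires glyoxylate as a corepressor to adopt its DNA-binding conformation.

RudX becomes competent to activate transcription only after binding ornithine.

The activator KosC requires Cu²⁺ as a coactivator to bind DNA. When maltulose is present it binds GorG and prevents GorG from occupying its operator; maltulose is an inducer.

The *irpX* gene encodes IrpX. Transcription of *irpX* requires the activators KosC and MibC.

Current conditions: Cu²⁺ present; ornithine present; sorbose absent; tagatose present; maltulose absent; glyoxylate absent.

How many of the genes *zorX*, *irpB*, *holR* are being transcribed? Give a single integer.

2

Maltulose is absent, so GorG is active.
With repressor GorG bound, *zorX* is not transcribed.
→ *zorX* is OFF.
Tagatose is present, so LutZ is active.
Glyoxylate is absent, so GixB is inactive.
No repressor is bound and LutZ is active, so *irpB* is transcribed.
→ *irpB* is ON.
Cu²⁺ is present, so KosC is active.
Sorbose is absent, so MibC is active.
No repressor is bound and KosC and MibC are active, so *irpX* is transcribed.
So IrpX is produced and active.
Ornithine is present, so RudX is active.
No repressor is bound and IrpX and RudX are active, so *holR* is transcribed.
→ *holR* is ON.
2 of the 3 genes are transcribed.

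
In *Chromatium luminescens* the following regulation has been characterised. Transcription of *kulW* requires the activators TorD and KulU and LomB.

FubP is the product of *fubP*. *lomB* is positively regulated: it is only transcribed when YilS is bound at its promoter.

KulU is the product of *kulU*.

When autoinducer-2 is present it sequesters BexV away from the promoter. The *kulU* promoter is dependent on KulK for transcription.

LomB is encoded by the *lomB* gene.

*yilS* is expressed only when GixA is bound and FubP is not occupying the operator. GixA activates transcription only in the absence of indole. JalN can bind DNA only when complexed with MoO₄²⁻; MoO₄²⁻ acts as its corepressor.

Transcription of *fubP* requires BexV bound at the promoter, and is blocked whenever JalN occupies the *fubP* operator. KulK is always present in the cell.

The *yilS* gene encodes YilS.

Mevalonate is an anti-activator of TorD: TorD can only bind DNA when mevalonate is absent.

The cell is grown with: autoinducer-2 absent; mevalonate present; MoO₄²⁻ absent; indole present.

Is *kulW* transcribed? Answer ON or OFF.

OFF

Mevalonate is present, so TorD is inactive.
KulK is produced constitutively and is active.
No repressor is bound and KulK is active, so *kulU* is transcribed.
So KulU is produced and active.
MoO₄²⁻ is absent, so JalN is inactive.
Autoinducer-2 is absent, so BexV is active.
No repressor is bound and BexV is active, so *fubP* is transcribed.
So FubP is produced and active.
Indole is present, so GixA is inactive.
With repressor FubP bound, *yilS* is not transcribed.
So YilS is not produced.
Required activator YilS is absent, so *lomB* is not transcribed.
So LomB is not produced.
Required activator TorD is absent, so *kulW* is not transcribed.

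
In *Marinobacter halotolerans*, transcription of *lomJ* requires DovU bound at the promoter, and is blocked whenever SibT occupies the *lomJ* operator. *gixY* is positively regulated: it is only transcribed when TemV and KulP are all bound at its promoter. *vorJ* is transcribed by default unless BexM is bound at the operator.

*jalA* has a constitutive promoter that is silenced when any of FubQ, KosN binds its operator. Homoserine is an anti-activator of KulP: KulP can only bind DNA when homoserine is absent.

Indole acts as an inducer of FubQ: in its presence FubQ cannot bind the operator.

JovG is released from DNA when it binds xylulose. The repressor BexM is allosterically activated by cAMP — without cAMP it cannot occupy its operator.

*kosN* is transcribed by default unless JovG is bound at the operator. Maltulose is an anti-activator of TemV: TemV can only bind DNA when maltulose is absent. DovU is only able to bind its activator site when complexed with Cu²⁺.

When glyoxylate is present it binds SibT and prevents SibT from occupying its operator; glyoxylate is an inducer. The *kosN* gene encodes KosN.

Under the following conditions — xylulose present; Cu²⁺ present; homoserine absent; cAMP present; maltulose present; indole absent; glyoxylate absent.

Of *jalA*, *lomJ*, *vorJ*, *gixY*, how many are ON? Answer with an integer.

Indole is absent, so FubQ is active.
Xylulose is present, so JovG is inactive.
With no repressor bound, *kosN* is transcribed.
So KosN is produced and active.
With repressor FubQ bound, *jalA* is not transcribed.
→ *jalA* is OFF.
Cu²⁺ is present, so DovU is active.
Glyoxylate is absent, so SibT is active.
With repressor SibT bound, *lomJ* is not transcribed.
→ *lomJ* is OFF.
cAMP is present, so BexM is active.
With repressor BexM bound, *vorJ* is not transcribed.
→ *vorJ* is OFF.
Maltulose is present, so TemV is inactive.
Homoserine is absent, so KulP is active.
Required activator TemV is absent, so *gixY* is not transcribed.
→ *gixY* is OFF.
0 of the 4 genes are transcribed.

0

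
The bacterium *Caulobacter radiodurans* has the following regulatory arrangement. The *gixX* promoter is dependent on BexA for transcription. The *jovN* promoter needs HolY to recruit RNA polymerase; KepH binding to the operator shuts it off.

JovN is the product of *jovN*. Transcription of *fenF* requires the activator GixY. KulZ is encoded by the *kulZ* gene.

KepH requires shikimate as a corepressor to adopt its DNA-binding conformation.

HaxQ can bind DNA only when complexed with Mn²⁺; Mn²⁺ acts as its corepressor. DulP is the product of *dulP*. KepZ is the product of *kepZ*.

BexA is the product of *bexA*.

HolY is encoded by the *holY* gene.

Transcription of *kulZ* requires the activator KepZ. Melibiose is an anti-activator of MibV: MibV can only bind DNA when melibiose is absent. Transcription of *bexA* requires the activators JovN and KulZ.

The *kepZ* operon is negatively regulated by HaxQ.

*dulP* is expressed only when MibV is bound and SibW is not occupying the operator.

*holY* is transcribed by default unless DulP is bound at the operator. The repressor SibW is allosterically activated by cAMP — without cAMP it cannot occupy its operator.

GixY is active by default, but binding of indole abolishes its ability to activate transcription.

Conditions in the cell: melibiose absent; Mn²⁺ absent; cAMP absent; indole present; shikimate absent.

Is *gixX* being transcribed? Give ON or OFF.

OFF

cAMP is absent, so SibW is inactive.
Melibiose is absent, so MibV is active.
No repressor is bound and MibV is active, so *dulP* is transcribed.
So DulP is produced and active.
With repressor DulP bound, *holY* is not transcribed.
So HolY is not produced.
Shikimate is absent, so KepH is inactive.
Required activator HolY is absent, so *jovN* is not transcribed.
So JovN is not produced.
Mn²⁺ is absent, so HaxQ is inactive.
With no repressor bound, *kepZ* is transcribed.
So KepZ is produced and active.
No repressor is bound and KepZ is active, so *kulZ* is transcribed.
So KulZ is produced and active.
Required activator JovN is absent, so *bexA* is not transcribed.
So BexA is not produced.
Required activator BexA is absent, so *gixX* is not transcribed.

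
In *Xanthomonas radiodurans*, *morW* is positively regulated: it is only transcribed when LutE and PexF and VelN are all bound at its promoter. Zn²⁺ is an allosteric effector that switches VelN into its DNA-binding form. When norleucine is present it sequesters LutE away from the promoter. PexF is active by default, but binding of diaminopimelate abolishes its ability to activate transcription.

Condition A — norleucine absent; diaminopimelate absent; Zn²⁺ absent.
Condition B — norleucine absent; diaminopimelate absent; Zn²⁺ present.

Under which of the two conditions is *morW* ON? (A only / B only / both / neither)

B only

Condition A:
Norleucine is absent, so LutE is active.
Diaminopimelate is absent, so PexF is active.
Zn²⁺ is absent, so VelN is inactive.
Required activator VelN is absent, so *morW* is not transcribed.
→ *morW* is OFF in A.
Condition B:
Norleucine is absent, so LutE is active.
Diaminopimelate is absent, so PexF is active.
Zn²⁺ is present, so VelN is active.
No repressor is bound and LutE and PexF and VelN are active, so *morW* is transcribed.
→ *morW* is ON in B.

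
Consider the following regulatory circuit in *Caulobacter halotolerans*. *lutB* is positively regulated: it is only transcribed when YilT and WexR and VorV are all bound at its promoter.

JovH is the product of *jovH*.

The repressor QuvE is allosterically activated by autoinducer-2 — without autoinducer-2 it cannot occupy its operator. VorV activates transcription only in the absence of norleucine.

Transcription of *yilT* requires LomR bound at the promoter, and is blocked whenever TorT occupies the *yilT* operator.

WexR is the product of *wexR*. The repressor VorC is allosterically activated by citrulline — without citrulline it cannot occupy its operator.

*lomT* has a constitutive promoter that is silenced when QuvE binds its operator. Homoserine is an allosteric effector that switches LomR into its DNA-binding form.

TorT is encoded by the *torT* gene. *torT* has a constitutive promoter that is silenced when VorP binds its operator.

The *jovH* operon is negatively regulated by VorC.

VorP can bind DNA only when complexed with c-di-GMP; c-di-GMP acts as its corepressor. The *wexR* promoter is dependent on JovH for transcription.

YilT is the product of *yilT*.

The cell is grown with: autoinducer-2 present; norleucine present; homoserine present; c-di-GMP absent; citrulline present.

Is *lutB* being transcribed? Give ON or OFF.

OFF

c-di-GMP is absent, so VorP is inactive.
With no repressor bound, *torT* is transcribed.
So TorT is produced and active.
Homoserine is present, so LomR is active.
With repressor TorT bound, *yilT* is not transcribed.
So YilT is not produced.
Citrulline is present, so VorC is active.
With repressor VorC bound, *jovH* is not transcribed.
So JovH is not produced.
Required activator JovH is absent, so *wexR* is not transcribed.
So WexR is not produced.
Norleucine is present, so VorV is inactive.
Required activator YilT is absent, so *lutB* is not transcribed.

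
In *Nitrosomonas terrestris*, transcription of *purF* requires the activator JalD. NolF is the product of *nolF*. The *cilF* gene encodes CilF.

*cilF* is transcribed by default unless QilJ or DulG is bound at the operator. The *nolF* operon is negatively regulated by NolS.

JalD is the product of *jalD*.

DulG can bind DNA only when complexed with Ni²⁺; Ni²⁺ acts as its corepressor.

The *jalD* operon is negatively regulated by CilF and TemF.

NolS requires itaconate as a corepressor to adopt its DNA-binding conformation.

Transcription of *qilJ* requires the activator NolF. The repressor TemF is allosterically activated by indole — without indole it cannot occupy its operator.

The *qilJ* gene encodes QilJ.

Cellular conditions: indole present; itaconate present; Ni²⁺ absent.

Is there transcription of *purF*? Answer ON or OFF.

Itaconate is present, so NolS is active.
With repressor NolS bound, *nolF* is not transcribed.
So NolF is not produced.
Required activator NolF is absent, so *qilJ* is not transcribed.
So QilJ is not produced.
Ni²⁺ is absent, so DulG is inactive.
With no repressor bound, *cilF* is transcribed.
So CilF is produced and active.
Indole is present, so TemF is active.
With repressor CilF bound, *jalD* is not transcribed.
So JalD is not produced.
Required activator JalD is absent, so *purF* is not transcribed.

OFF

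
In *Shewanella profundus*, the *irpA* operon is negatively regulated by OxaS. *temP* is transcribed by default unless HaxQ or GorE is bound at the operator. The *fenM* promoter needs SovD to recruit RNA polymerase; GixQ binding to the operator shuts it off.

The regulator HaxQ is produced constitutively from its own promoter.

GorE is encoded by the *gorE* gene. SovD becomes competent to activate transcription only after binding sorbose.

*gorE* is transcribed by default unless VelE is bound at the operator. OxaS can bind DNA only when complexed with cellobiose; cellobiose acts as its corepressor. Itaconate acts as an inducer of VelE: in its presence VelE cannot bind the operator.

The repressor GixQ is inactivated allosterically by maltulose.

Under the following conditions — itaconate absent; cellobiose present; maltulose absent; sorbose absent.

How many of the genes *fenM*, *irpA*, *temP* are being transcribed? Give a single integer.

Maltulose is absent, so GixQ is active.
Sorbose is absent, so SovD is inactive.
With repressor GixQ bound, *fenM* is not transcribed.
→ *fenM* is OFF.
Cellobiose is present, so OxaS is active.
With repressor OxaS bound, *irpA* is not transcribed.
→ *irpA* is OFF.
HaxQ is produced constitutively and is active.
Itaconate is absent, so VelE is active.
With repressor VelE bound, *gorE* is not transcribed.
So GorE is not produced.
With repressor HaxQ bound, *temP* is not transcribed.
→ *temP* is OFF.
0 of the 3 genes are transcribed.

0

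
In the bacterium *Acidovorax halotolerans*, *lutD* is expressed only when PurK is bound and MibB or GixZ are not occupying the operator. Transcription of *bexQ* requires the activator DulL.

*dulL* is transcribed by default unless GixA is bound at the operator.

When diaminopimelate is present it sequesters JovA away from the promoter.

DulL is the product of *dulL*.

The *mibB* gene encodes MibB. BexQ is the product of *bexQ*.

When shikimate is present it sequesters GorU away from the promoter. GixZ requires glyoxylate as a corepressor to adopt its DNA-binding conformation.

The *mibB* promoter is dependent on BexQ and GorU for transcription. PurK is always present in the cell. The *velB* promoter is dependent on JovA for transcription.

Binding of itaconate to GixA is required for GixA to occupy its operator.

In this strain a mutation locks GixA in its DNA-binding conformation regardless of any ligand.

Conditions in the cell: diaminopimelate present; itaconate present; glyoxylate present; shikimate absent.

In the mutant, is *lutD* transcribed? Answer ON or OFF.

OFF

GixA is constitutively active in this strain.
With repressor GixA bound, *dulL* is not transcribed.
So DulL is not produced.
Required activator DulL is absent, so *bexQ* is not transcribed.
So BexQ is not produced.
Shikimate is absent, so GorU is active.
Required activator BexQ is absent, so *mibB* is not transcribed.
So MibB is not produced.
PurK is produced constitutively and is active.
Glyoxylate is present, so GixZ is active.
With repressor GixZ bound, *lutD* is not transcribed.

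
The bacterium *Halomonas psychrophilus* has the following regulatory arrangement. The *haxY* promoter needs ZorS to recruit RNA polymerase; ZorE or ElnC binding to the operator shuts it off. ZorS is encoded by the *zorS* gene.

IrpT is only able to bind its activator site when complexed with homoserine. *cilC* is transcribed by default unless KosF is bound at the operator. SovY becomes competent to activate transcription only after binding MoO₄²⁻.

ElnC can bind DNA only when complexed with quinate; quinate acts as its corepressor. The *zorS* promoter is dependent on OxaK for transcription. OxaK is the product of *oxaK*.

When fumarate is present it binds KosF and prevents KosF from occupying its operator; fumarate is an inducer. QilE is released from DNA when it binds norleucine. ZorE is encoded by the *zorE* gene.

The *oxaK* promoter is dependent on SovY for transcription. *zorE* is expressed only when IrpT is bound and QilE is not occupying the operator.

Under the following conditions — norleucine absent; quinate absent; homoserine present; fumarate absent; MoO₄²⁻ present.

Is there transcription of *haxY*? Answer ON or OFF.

Norleucine is absent, so QilE is active.
Homoserine is present, so IrpT is active.
With repressor QilE bound, *zorE* is not transcribed.
So ZorE is not produced.
Quinate is absent, so ElnC is inactive.
MoO₄²⁻ is present, so SovY is active.
No repressor is bound and SovY is active, so *oxaK* is transcribed.
So OxaK is produced and active.
No repressor is bound and OxaK is active, so *zorS* is transcribed.
So ZorS is produced and active.
No repressor is bound and ZorS is active, so *haxY* is transcribed.

ON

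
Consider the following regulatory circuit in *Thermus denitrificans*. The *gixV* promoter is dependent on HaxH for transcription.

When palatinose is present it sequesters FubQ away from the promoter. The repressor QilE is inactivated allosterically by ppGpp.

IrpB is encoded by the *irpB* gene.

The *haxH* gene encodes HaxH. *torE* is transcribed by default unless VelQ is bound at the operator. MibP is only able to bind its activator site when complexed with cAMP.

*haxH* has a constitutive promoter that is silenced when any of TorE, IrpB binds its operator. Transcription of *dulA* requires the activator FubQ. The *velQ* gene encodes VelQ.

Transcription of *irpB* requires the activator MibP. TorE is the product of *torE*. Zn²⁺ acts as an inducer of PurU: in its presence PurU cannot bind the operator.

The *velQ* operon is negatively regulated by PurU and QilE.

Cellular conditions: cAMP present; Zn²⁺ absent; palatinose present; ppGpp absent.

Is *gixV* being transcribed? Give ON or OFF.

Zn²⁺ is absent, so PurU is active.
ppGpp is absent, so QilE is active.
With repressor PurU bound, *velQ* is not transcribed.
So VelQ is not produced.
With no repressor bound, *torE* is transcribed.
So TorE is produced and active.
cAMP is present, so MibP is active.
No repressor is bound and MibP is active, so *irpB* is transcribed.
So IrpB is produced and active.
With repressor TorE bound, *haxH* is not transcribed.
So HaxH is not produced.
Required activator HaxH is absent, so *gixV* is not transcribed.

OFF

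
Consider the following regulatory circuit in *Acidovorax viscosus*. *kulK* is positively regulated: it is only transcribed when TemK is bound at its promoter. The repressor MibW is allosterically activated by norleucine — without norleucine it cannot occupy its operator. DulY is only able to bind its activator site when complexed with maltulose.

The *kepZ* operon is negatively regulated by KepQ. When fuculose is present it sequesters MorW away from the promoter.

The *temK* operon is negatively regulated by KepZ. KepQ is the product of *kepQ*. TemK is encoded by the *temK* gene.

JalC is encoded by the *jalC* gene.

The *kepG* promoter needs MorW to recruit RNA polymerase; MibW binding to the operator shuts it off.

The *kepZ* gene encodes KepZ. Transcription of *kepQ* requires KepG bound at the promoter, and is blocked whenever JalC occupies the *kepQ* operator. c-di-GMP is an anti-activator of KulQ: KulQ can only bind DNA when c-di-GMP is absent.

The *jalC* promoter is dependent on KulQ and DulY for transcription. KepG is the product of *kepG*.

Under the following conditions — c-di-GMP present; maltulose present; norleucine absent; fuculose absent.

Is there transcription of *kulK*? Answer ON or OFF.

ON

c-di-GMP is present, so KulQ is inactive.
Maltulose is present, so DulY is active.
Required activator KulQ is absent, so *jalC* is not transcribed.
So JalC is not produced.
Norleucine is absent, so MibW is inactive.
Fuculose is absent, so MorW is active.
No repressor is bound and MorW is active, so *kepG* is transcribed.
So KepG is produced and active.
No repressor is bound and KepG is active, so *kepQ* is transcribed.
So KepQ is produced and active.
With repressor KepQ bound, *kepZ* is not transcribed.
So KepZ is not produced.
With no repressor bound, *temK* is transcribed.
So TemK is produced and active.
No repressor is bound and TemK is active, so *kulK* is transcribed.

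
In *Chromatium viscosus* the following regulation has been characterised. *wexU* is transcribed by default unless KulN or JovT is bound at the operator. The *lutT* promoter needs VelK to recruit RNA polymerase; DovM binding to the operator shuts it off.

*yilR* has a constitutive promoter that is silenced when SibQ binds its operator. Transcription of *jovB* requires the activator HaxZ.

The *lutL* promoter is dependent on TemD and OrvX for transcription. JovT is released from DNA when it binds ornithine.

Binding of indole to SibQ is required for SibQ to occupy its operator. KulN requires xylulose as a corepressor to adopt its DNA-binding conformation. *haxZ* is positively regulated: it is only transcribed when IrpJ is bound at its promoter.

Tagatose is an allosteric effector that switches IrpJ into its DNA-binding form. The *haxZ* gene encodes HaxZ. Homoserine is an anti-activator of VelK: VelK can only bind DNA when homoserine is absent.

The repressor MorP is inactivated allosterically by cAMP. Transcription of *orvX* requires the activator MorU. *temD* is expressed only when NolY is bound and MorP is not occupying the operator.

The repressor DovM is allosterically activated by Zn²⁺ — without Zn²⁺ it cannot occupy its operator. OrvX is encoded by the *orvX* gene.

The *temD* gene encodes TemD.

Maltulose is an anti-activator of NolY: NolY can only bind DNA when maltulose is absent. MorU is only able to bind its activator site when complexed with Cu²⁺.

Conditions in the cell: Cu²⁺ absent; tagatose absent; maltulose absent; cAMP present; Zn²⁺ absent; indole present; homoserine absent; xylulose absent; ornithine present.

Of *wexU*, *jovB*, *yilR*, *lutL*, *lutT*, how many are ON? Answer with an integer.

Xylulose is absent, so KulN is inactive.
Ornithine is present, so JovT is inactive.
With no repressor bound, *wexU* is transcribed.
→ *wexU* is ON.
Tagatose is absent, so IrpJ is inactive.
Required activator IrpJ is absent, so *haxZ* is not transcribed.
So HaxZ is not produced.
Required activator HaxZ is absent, so *jovB* is not transcribed.
→ *jovB* is OFF.
Indole is present, so SibQ is active.
With repressor SibQ bound, *yilR* is not transcribed.
→ *yilR* is OFF.
cAMP is present, so MorP is inactive.
Maltulose is absent, so NolY is active.
No repressor is bound and NolY is active, so *temD* is transcribed.
So TemD is produced and active.
Cu²⁺ is absent, so MorU is inactive.
Required activator MorU is absent, so *orvX* is not transcribed.
So OrvX is not produced.
Required activator OrvX is absent, so *lutL* is not transcribed.
→ *lutL* is OFF.
Zn²⁺ is absent, so DovM is inactive.
Homoserine is absent, so VelK is active.
No repressor is bound and VelK is active, so *lutT* is transcribed.
→ *lutT* is ON.
2 of the 5 genes are transcribed.

2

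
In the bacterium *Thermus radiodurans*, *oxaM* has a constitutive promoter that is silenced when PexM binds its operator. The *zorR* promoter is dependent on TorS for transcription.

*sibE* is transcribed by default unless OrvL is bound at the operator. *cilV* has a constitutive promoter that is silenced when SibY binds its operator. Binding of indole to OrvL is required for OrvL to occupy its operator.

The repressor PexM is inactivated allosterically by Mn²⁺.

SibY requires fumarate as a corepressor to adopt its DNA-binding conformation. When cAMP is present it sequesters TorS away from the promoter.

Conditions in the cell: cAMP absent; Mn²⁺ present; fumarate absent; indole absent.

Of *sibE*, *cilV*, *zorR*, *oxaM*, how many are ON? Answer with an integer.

4

Indole is absent, so OrvL is inactive.
With no repressor bound, *sibE* is transcribed.
→ *sibE* is ON.
Fumarate is absent, so SibY is inactive.
With no repressor bound, *cilV* is transcribed.
→ *cilV* is ON.
cAMP is absent, so TorS is active.
No repressor is bound and TorS is active, so *zorR* is transcribed.
→ *zorR* is ON.
Mn²⁺ is present, so PexM is inactive.
With no repressor bound, *oxaM* is transcribed.
→ *oxaM* is ON.
4 of the 4 genes are transcribed.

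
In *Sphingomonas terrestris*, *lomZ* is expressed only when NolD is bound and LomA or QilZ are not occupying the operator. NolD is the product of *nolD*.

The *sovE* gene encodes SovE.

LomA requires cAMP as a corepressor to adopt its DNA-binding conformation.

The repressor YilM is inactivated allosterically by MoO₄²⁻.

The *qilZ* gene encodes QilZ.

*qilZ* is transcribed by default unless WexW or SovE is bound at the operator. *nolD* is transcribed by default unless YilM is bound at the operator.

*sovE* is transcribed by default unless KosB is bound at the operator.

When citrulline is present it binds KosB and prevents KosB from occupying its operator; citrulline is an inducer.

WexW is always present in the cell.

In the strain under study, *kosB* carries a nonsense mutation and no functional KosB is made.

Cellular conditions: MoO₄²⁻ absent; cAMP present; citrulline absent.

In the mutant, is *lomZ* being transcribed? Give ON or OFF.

OFF

cAMP is present, so LomA is active.
MoO₄²⁻ is absent, so YilM is active.
With repressor YilM bound, *nolD* is not transcribed.
So NolD is not produced.
WexW is produced constitutively and is active.
KosB is non-functional in this strain, so it has no effect.
With no repressor bound, *sovE* is transcribed.
So SovE is produced and active.
With repressor WexW bound, *qilZ* is not transcribed.
So QilZ is not produced.
With repressor LomA bound, *lomZ* is not transcribed.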